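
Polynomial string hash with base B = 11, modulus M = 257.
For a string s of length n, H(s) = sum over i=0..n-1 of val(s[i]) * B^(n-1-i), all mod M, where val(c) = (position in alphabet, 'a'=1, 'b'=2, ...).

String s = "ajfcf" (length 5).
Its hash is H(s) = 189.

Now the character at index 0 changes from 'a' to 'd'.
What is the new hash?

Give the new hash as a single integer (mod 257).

Answer: 165

Derivation:
val('a') = 1, val('d') = 4
Position k = 0, exponent = n-1-k = 4
B^4 mod M = 11^4 mod 257 = 249
Delta = (4 - 1) * 249 mod 257 = 233
New hash = (189 + 233) mod 257 = 165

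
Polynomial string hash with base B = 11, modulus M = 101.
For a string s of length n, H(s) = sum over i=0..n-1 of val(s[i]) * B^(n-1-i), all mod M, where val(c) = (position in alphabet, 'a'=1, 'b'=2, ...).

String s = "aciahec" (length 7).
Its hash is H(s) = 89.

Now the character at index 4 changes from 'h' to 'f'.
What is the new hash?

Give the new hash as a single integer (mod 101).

Answer: 49

Derivation:
val('h') = 8, val('f') = 6
Position k = 4, exponent = n-1-k = 2
B^2 mod M = 11^2 mod 101 = 20
Delta = (6 - 8) * 20 mod 101 = 61
New hash = (89 + 61) mod 101 = 49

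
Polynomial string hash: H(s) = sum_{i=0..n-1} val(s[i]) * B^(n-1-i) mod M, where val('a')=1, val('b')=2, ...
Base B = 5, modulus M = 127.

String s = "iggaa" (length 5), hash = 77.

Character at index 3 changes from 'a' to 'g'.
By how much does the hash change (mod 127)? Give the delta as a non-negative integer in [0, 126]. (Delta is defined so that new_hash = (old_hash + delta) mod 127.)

Delta formula: (val(new) - val(old)) * B^(n-1-k) mod M
  val('g') - val('a') = 7 - 1 = 6
  B^(n-1-k) = 5^1 mod 127 = 5
  Delta = 6 * 5 mod 127 = 30

Answer: 30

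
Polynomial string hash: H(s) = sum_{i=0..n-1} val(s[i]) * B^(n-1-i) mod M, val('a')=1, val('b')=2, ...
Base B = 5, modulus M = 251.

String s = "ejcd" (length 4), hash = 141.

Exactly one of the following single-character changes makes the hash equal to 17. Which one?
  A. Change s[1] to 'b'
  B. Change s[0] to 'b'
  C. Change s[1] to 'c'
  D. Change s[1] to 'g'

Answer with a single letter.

Answer: B

Derivation:
Option A: s[1]='j'->'b', delta=(2-10)*5^2 mod 251 = 51, hash=141+51 mod 251 = 192
Option B: s[0]='e'->'b', delta=(2-5)*5^3 mod 251 = 127, hash=141+127 mod 251 = 17 <-- target
Option C: s[1]='j'->'c', delta=(3-10)*5^2 mod 251 = 76, hash=141+76 mod 251 = 217
Option D: s[1]='j'->'g', delta=(7-10)*5^2 mod 251 = 176, hash=141+176 mod 251 = 66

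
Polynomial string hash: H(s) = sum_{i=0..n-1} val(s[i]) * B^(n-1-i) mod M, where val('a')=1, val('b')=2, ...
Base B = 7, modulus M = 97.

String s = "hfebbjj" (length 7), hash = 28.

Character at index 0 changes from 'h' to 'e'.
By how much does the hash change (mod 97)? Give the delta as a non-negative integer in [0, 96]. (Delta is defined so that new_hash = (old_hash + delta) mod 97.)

Answer: 36

Derivation:
Delta formula: (val(new) - val(old)) * B^(n-1-k) mod M
  val('e') - val('h') = 5 - 8 = -3
  B^(n-1-k) = 7^6 mod 97 = 85
  Delta = -3 * 85 mod 97 = 36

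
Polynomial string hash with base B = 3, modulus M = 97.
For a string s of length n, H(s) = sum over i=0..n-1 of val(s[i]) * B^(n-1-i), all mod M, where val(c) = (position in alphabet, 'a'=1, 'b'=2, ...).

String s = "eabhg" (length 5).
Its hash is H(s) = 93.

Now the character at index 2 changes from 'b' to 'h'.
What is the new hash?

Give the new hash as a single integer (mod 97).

val('b') = 2, val('h') = 8
Position k = 2, exponent = n-1-k = 2
B^2 mod M = 3^2 mod 97 = 9
Delta = (8 - 2) * 9 mod 97 = 54
New hash = (93 + 54) mod 97 = 50

Answer: 50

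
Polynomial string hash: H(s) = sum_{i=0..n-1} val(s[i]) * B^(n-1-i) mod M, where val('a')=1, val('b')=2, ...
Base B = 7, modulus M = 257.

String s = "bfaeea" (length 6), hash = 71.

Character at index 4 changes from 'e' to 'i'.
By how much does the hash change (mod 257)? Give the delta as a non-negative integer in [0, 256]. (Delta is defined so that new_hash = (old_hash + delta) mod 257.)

Answer: 28

Derivation:
Delta formula: (val(new) - val(old)) * B^(n-1-k) mod M
  val('i') - val('e') = 9 - 5 = 4
  B^(n-1-k) = 7^1 mod 257 = 7
  Delta = 4 * 7 mod 257 = 28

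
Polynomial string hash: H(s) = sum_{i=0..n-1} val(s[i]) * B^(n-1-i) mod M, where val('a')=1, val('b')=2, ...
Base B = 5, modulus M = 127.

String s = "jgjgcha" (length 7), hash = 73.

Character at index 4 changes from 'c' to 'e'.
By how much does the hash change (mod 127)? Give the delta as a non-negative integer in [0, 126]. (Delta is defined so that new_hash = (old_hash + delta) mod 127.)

Delta formula: (val(new) - val(old)) * B^(n-1-k) mod M
  val('e') - val('c') = 5 - 3 = 2
  B^(n-1-k) = 5^2 mod 127 = 25
  Delta = 2 * 25 mod 127 = 50

Answer: 50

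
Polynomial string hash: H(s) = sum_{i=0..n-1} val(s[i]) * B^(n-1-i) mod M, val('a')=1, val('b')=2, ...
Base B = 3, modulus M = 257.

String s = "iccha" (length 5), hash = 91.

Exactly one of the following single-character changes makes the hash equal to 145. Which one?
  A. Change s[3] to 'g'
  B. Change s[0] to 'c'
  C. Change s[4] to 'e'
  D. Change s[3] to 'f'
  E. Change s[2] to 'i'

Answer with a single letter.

Answer: E

Derivation:
Option A: s[3]='h'->'g', delta=(7-8)*3^1 mod 257 = 254, hash=91+254 mod 257 = 88
Option B: s[0]='i'->'c', delta=(3-9)*3^4 mod 257 = 28, hash=91+28 mod 257 = 119
Option C: s[4]='a'->'e', delta=(5-1)*3^0 mod 257 = 4, hash=91+4 mod 257 = 95
Option D: s[3]='h'->'f', delta=(6-8)*3^1 mod 257 = 251, hash=91+251 mod 257 = 85
Option E: s[2]='c'->'i', delta=(9-3)*3^2 mod 257 = 54, hash=91+54 mod 257 = 145 <-- target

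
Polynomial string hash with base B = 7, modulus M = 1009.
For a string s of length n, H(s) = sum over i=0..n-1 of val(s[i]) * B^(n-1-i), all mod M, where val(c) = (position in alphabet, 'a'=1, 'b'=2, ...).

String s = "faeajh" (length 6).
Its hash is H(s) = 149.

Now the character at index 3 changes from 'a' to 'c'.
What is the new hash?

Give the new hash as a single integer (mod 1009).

Answer: 247

Derivation:
val('a') = 1, val('c') = 3
Position k = 3, exponent = n-1-k = 2
B^2 mod M = 7^2 mod 1009 = 49
Delta = (3 - 1) * 49 mod 1009 = 98
New hash = (149 + 98) mod 1009 = 247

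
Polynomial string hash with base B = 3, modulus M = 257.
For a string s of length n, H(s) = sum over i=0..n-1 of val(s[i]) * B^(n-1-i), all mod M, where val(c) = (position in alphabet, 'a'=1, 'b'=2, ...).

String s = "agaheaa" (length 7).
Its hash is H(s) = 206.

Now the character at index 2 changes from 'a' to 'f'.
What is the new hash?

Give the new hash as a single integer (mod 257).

Answer: 97

Derivation:
val('a') = 1, val('f') = 6
Position k = 2, exponent = n-1-k = 4
B^4 mod M = 3^4 mod 257 = 81
Delta = (6 - 1) * 81 mod 257 = 148
New hash = (206 + 148) mod 257 = 97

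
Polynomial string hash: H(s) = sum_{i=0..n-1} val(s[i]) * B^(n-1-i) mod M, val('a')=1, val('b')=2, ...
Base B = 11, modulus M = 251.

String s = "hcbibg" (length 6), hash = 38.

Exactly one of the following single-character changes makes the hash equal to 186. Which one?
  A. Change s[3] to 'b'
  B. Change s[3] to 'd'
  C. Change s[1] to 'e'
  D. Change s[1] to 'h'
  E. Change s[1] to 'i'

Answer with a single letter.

Option A: s[3]='i'->'b', delta=(2-9)*11^2 mod 251 = 157, hash=38+157 mod 251 = 195
Option B: s[3]='i'->'d', delta=(4-9)*11^2 mod 251 = 148, hash=38+148 mod 251 = 186 <-- target
Option C: s[1]='c'->'e', delta=(5-3)*11^4 mod 251 = 166, hash=38+166 mod 251 = 204
Option D: s[1]='c'->'h', delta=(8-3)*11^4 mod 251 = 164, hash=38+164 mod 251 = 202
Option E: s[1]='c'->'i', delta=(9-3)*11^4 mod 251 = 247, hash=38+247 mod 251 = 34

Answer: B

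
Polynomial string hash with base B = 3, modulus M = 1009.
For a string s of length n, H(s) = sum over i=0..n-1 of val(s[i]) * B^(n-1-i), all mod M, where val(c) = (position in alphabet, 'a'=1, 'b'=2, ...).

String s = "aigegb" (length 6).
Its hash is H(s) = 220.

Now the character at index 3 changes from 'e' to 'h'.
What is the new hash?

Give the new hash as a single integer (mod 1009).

val('e') = 5, val('h') = 8
Position k = 3, exponent = n-1-k = 2
B^2 mod M = 3^2 mod 1009 = 9
Delta = (8 - 5) * 9 mod 1009 = 27
New hash = (220 + 27) mod 1009 = 247

Answer: 247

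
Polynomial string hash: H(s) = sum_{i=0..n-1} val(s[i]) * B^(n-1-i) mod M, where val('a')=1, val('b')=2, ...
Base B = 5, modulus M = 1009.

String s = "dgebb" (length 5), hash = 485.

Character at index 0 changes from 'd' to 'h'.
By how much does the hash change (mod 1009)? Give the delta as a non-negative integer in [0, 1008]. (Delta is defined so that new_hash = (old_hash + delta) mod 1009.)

Delta formula: (val(new) - val(old)) * B^(n-1-k) mod M
  val('h') - val('d') = 8 - 4 = 4
  B^(n-1-k) = 5^4 mod 1009 = 625
  Delta = 4 * 625 mod 1009 = 482

Answer: 482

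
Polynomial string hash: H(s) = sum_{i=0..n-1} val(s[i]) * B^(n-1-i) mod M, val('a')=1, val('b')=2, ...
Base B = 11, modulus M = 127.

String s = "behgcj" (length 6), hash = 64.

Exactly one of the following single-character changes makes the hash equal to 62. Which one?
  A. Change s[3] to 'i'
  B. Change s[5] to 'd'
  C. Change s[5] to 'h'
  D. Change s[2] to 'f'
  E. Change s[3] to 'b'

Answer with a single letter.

Option A: s[3]='g'->'i', delta=(9-7)*11^2 mod 127 = 115, hash=64+115 mod 127 = 52
Option B: s[5]='j'->'d', delta=(4-10)*11^0 mod 127 = 121, hash=64+121 mod 127 = 58
Option C: s[5]='j'->'h', delta=(8-10)*11^0 mod 127 = 125, hash=64+125 mod 127 = 62 <-- target
Option D: s[2]='h'->'f', delta=(6-8)*11^3 mod 127 = 5, hash=64+5 mod 127 = 69
Option E: s[3]='g'->'b', delta=(2-7)*11^2 mod 127 = 30, hash=64+30 mod 127 = 94

Answer: C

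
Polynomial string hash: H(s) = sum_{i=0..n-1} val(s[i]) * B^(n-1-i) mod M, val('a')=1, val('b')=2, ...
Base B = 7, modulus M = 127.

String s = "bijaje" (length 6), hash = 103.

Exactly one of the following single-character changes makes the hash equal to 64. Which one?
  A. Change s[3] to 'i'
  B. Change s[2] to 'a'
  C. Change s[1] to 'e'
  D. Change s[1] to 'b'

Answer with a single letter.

Option A: s[3]='a'->'i', delta=(9-1)*7^2 mod 127 = 11, hash=103+11 mod 127 = 114
Option B: s[2]='j'->'a', delta=(1-10)*7^3 mod 127 = 88, hash=103+88 mod 127 = 64 <-- target
Option C: s[1]='i'->'e', delta=(5-9)*7^4 mod 127 = 48, hash=103+48 mod 127 = 24
Option D: s[1]='i'->'b', delta=(2-9)*7^4 mod 127 = 84, hash=103+84 mod 127 = 60

Answer: B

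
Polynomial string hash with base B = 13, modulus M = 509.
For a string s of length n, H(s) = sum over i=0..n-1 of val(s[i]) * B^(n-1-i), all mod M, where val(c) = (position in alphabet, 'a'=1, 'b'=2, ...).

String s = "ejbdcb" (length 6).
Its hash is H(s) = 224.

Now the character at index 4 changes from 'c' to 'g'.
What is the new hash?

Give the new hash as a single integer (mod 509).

val('c') = 3, val('g') = 7
Position k = 4, exponent = n-1-k = 1
B^1 mod M = 13^1 mod 509 = 13
Delta = (7 - 3) * 13 mod 509 = 52
New hash = (224 + 52) mod 509 = 276

Answer: 276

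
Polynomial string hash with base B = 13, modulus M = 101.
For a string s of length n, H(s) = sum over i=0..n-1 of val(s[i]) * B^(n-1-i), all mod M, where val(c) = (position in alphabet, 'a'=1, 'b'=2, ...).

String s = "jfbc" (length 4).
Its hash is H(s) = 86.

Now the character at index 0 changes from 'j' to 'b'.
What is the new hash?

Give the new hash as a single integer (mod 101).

val('j') = 10, val('b') = 2
Position k = 0, exponent = n-1-k = 3
B^3 mod M = 13^3 mod 101 = 76
Delta = (2 - 10) * 76 mod 101 = 99
New hash = (86 + 99) mod 101 = 84

Answer: 84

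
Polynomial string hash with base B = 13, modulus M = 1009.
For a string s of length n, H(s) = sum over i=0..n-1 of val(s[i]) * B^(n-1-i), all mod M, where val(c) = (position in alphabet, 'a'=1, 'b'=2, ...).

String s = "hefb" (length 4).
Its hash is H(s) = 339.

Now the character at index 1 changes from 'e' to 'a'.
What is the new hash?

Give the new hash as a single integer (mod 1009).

Answer: 672

Derivation:
val('e') = 5, val('a') = 1
Position k = 1, exponent = n-1-k = 2
B^2 mod M = 13^2 mod 1009 = 169
Delta = (1 - 5) * 169 mod 1009 = 333
New hash = (339 + 333) mod 1009 = 672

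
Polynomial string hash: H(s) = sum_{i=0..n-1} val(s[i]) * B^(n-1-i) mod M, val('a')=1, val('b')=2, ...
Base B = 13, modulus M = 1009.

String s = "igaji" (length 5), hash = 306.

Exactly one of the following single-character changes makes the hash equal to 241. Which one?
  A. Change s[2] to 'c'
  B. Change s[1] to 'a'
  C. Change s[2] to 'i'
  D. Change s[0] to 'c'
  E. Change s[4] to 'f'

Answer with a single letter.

Answer: B

Derivation:
Option A: s[2]='a'->'c', delta=(3-1)*13^2 mod 1009 = 338, hash=306+338 mod 1009 = 644
Option B: s[1]='g'->'a', delta=(1-7)*13^3 mod 1009 = 944, hash=306+944 mod 1009 = 241 <-- target
Option C: s[2]='a'->'i', delta=(9-1)*13^2 mod 1009 = 343, hash=306+343 mod 1009 = 649
Option D: s[0]='i'->'c', delta=(3-9)*13^4 mod 1009 = 164, hash=306+164 mod 1009 = 470
Option E: s[4]='i'->'f', delta=(6-9)*13^0 mod 1009 = 1006, hash=306+1006 mod 1009 = 303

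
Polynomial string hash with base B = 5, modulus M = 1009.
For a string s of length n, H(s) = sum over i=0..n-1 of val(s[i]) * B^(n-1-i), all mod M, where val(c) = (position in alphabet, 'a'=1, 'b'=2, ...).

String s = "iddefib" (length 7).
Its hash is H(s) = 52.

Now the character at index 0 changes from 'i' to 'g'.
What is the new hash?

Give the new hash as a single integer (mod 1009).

Answer: 81

Derivation:
val('i') = 9, val('g') = 7
Position k = 0, exponent = n-1-k = 6
B^6 mod M = 5^6 mod 1009 = 490
Delta = (7 - 9) * 490 mod 1009 = 29
New hash = (52 + 29) mod 1009 = 81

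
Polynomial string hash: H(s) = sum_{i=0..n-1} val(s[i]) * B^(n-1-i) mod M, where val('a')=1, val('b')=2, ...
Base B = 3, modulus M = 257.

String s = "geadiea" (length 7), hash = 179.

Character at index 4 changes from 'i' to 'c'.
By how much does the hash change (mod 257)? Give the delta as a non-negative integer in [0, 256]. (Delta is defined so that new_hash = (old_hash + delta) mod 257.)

Delta formula: (val(new) - val(old)) * B^(n-1-k) mod M
  val('c') - val('i') = 3 - 9 = -6
  B^(n-1-k) = 3^2 mod 257 = 9
  Delta = -6 * 9 mod 257 = 203

Answer: 203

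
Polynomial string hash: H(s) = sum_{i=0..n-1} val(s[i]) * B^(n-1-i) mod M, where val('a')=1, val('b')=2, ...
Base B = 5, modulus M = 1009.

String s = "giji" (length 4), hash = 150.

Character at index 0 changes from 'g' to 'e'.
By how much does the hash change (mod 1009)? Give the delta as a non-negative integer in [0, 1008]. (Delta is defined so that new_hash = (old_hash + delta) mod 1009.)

Delta formula: (val(new) - val(old)) * B^(n-1-k) mod M
  val('e') - val('g') = 5 - 7 = -2
  B^(n-1-k) = 5^3 mod 1009 = 125
  Delta = -2 * 125 mod 1009 = 759

Answer: 759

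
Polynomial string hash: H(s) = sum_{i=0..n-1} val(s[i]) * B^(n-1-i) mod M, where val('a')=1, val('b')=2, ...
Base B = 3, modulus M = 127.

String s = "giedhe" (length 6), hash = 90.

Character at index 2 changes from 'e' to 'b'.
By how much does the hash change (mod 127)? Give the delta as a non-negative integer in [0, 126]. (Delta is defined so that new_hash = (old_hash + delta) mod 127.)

Delta formula: (val(new) - val(old)) * B^(n-1-k) mod M
  val('b') - val('e') = 2 - 5 = -3
  B^(n-1-k) = 3^3 mod 127 = 27
  Delta = -3 * 27 mod 127 = 46

Answer: 46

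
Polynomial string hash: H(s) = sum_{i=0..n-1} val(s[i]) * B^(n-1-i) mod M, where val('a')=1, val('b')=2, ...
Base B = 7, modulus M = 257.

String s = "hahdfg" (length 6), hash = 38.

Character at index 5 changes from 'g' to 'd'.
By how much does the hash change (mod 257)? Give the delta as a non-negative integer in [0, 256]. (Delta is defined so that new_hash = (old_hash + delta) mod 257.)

Answer: 254

Derivation:
Delta formula: (val(new) - val(old)) * B^(n-1-k) mod M
  val('d') - val('g') = 4 - 7 = -3
  B^(n-1-k) = 7^0 mod 257 = 1
  Delta = -3 * 1 mod 257 = 254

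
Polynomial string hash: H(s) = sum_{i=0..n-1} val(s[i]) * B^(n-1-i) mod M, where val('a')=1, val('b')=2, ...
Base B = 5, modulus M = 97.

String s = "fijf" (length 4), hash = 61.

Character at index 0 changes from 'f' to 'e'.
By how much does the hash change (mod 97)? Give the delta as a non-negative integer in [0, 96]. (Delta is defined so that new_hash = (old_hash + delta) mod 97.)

Answer: 69

Derivation:
Delta formula: (val(new) - val(old)) * B^(n-1-k) mod M
  val('e') - val('f') = 5 - 6 = -1
  B^(n-1-k) = 5^3 mod 97 = 28
  Delta = -1 * 28 mod 97 = 69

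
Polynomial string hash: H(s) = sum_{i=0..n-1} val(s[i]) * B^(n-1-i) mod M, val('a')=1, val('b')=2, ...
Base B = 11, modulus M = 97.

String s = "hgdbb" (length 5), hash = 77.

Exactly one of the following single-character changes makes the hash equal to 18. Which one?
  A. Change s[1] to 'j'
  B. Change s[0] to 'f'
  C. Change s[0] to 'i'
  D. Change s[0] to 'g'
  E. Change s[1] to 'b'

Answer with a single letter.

Answer: E

Derivation:
Option A: s[1]='g'->'j', delta=(10-7)*11^3 mod 97 = 16, hash=77+16 mod 97 = 93
Option B: s[0]='h'->'f', delta=(6-8)*11^4 mod 97 = 12, hash=77+12 mod 97 = 89
Option C: s[0]='h'->'i', delta=(9-8)*11^4 mod 97 = 91, hash=77+91 mod 97 = 71
Option D: s[0]='h'->'g', delta=(7-8)*11^4 mod 97 = 6, hash=77+6 mod 97 = 83
Option E: s[1]='g'->'b', delta=(2-7)*11^3 mod 97 = 38, hash=77+38 mod 97 = 18 <-- target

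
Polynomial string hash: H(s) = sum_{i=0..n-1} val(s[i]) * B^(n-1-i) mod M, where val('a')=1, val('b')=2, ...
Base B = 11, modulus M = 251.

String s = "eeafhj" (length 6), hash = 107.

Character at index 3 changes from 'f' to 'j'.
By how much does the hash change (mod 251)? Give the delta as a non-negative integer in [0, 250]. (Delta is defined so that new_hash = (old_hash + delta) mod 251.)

Delta formula: (val(new) - val(old)) * B^(n-1-k) mod M
  val('j') - val('f') = 10 - 6 = 4
  B^(n-1-k) = 11^2 mod 251 = 121
  Delta = 4 * 121 mod 251 = 233

Answer: 233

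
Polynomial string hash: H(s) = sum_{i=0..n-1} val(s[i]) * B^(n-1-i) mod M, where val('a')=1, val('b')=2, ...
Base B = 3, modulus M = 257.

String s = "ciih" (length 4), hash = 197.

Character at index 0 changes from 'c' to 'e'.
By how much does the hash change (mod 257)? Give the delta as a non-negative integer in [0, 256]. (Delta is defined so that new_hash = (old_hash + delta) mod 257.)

Delta formula: (val(new) - val(old)) * B^(n-1-k) mod M
  val('e') - val('c') = 5 - 3 = 2
  B^(n-1-k) = 3^3 mod 257 = 27
  Delta = 2 * 27 mod 257 = 54

Answer: 54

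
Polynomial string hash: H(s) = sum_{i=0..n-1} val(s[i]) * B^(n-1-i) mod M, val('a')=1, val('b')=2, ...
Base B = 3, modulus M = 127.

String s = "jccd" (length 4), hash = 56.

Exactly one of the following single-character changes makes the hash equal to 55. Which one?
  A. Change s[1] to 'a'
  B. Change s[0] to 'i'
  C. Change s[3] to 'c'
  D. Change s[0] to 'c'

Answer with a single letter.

Option A: s[1]='c'->'a', delta=(1-3)*3^2 mod 127 = 109, hash=56+109 mod 127 = 38
Option B: s[0]='j'->'i', delta=(9-10)*3^3 mod 127 = 100, hash=56+100 mod 127 = 29
Option C: s[3]='d'->'c', delta=(3-4)*3^0 mod 127 = 126, hash=56+126 mod 127 = 55 <-- target
Option D: s[0]='j'->'c', delta=(3-10)*3^3 mod 127 = 65, hash=56+65 mod 127 = 121

Answer: C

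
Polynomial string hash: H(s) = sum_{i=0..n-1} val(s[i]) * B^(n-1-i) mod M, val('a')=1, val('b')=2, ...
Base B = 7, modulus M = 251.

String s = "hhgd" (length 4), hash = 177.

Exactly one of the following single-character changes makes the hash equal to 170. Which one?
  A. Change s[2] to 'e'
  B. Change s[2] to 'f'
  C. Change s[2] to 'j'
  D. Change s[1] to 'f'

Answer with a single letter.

Option A: s[2]='g'->'e', delta=(5-7)*7^1 mod 251 = 237, hash=177+237 mod 251 = 163
Option B: s[2]='g'->'f', delta=(6-7)*7^1 mod 251 = 244, hash=177+244 mod 251 = 170 <-- target
Option C: s[2]='g'->'j', delta=(10-7)*7^1 mod 251 = 21, hash=177+21 mod 251 = 198
Option D: s[1]='h'->'f', delta=(6-8)*7^2 mod 251 = 153, hash=177+153 mod 251 = 79

Answer: B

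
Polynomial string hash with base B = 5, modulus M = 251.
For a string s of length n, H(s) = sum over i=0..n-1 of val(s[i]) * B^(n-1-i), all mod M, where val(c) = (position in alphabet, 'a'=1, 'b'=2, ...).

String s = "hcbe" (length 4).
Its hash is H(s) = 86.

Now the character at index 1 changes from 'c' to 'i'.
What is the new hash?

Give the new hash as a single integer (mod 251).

Answer: 236

Derivation:
val('c') = 3, val('i') = 9
Position k = 1, exponent = n-1-k = 2
B^2 mod M = 5^2 mod 251 = 25
Delta = (9 - 3) * 25 mod 251 = 150
New hash = (86 + 150) mod 251 = 236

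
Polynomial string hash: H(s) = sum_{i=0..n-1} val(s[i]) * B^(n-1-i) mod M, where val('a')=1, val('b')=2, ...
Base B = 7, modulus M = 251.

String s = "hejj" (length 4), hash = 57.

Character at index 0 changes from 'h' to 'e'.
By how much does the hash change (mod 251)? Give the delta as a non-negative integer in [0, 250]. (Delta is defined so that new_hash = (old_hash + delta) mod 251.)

Answer: 226

Derivation:
Delta formula: (val(new) - val(old)) * B^(n-1-k) mod M
  val('e') - val('h') = 5 - 8 = -3
  B^(n-1-k) = 7^3 mod 251 = 92
  Delta = -3 * 92 mod 251 = 226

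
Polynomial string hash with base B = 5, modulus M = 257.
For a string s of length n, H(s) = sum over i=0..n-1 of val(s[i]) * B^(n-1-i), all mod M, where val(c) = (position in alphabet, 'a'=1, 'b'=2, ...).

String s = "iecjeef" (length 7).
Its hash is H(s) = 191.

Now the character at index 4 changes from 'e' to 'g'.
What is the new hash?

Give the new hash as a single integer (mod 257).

Answer: 241

Derivation:
val('e') = 5, val('g') = 7
Position k = 4, exponent = n-1-k = 2
B^2 mod M = 5^2 mod 257 = 25
Delta = (7 - 5) * 25 mod 257 = 50
New hash = (191 + 50) mod 257 = 241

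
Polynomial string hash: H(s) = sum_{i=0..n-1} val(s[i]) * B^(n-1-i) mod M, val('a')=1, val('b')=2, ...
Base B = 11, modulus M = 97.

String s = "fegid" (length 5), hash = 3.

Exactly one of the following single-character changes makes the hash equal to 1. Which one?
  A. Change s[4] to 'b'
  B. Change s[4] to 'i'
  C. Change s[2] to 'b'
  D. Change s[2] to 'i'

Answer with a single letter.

Option A: s[4]='d'->'b', delta=(2-4)*11^0 mod 97 = 95, hash=3+95 mod 97 = 1 <-- target
Option B: s[4]='d'->'i', delta=(9-4)*11^0 mod 97 = 5, hash=3+5 mod 97 = 8
Option C: s[2]='g'->'b', delta=(2-7)*11^2 mod 97 = 74, hash=3+74 mod 97 = 77
Option D: s[2]='g'->'i', delta=(9-7)*11^2 mod 97 = 48, hash=3+48 mod 97 = 51

Answer: A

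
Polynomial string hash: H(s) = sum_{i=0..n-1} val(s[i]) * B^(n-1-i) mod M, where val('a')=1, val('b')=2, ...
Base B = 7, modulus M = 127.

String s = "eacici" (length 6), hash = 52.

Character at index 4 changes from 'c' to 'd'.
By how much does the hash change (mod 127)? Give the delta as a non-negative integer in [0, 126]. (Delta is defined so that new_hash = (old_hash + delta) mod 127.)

Delta formula: (val(new) - val(old)) * B^(n-1-k) mod M
  val('d') - val('c') = 4 - 3 = 1
  B^(n-1-k) = 7^1 mod 127 = 7
  Delta = 1 * 7 mod 127 = 7

Answer: 7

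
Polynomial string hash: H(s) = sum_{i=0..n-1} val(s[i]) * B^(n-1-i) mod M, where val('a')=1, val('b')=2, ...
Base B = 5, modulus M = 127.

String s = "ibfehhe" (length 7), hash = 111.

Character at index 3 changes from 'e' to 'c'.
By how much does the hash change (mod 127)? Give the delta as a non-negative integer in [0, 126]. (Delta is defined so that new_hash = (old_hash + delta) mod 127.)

Answer: 4

Derivation:
Delta formula: (val(new) - val(old)) * B^(n-1-k) mod M
  val('c') - val('e') = 3 - 5 = -2
  B^(n-1-k) = 5^3 mod 127 = 125
  Delta = -2 * 125 mod 127 = 4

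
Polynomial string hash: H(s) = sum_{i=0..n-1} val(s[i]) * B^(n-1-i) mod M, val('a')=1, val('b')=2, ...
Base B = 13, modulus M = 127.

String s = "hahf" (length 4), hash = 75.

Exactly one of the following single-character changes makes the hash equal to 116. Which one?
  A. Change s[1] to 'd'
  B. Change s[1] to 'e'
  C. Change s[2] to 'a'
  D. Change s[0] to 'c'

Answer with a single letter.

Option A: s[1]='a'->'d', delta=(4-1)*13^2 mod 127 = 126, hash=75+126 mod 127 = 74
Option B: s[1]='a'->'e', delta=(5-1)*13^2 mod 127 = 41, hash=75+41 mod 127 = 116 <-- target
Option C: s[2]='h'->'a', delta=(1-8)*13^1 mod 127 = 36, hash=75+36 mod 127 = 111
Option D: s[0]='h'->'c', delta=(3-8)*13^3 mod 127 = 64, hash=75+64 mod 127 = 12

Answer: B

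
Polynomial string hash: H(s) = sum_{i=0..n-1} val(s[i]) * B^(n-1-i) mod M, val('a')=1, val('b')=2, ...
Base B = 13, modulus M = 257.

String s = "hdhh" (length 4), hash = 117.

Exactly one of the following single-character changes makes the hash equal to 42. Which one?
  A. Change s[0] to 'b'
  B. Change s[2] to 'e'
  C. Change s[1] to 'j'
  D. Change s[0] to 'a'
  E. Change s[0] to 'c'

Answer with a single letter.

Answer: A

Derivation:
Option A: s[0]='h'->'b', delta=(2-8)*13^3 mod 257 = 182, hash=117+182 mod 257 = 42 <-- target
Option B: s[2]='h'->'e', delta=(5-8)*13^1 mod 257 = 218, hash=117+218 mod 257 = 78
Option C: s[1]='d'->'j', delta=(10-4)*13^2 mod 257 = 243, hash=117+243 mod 257 = 103
Option D: s[0]='h'->'a', delta=(1-8)*13^3 mod 257 = 41, hash=117+41 mod 257 = 158
Option E: s[0]='h'->'c', delta=(3-8)*13^3 mod 257 = 66, hash=117+66 mod 257 = 183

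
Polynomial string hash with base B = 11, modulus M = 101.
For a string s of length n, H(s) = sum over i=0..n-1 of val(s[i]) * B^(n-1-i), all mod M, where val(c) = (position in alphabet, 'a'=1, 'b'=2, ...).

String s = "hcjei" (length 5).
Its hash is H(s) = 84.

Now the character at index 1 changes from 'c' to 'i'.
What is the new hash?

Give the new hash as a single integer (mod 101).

Answer: 91

Derivation:
val('c') = 3, val('i') = 9
Position k = 1, exponent = n-1-k = 3
B^3 mod M = 11^3 mod 101 = 18
Delta = (9 - 3) * 18 mod 101 = 7
New hash = (84 + 7) mod 101 = 91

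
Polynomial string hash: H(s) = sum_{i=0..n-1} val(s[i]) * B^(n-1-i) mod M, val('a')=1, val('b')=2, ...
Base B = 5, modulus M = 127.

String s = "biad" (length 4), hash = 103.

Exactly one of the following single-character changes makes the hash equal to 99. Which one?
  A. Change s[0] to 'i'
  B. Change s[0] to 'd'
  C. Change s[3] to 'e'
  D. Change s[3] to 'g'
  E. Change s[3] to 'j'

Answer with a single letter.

Option A: s[0]='b'->'i', delta=(9-2)*5^3 mod 127 = 113, hash=103+113 mod 127 = 89
Option B: s[0]='b'->'d', delta=(4-2)*5^3 mod 127 = 123, hash=103+123 mod 127 = 99 <-- target
Option C: s[3]='d'->'e', delta=(5-4)*5^0 mod 127 = 1, hash=103+1 mod 127 = 104
Option D: s[3]='d'->'g', delta=(7-4)*5^0 mod 127 = 3, hash=103+3 mod 127 = 106
Option E: s[3]='d'->'j', delta=(10-4)*5^0 mod 127 = 6, hash=103+6 mod 127 = 109

Answer: B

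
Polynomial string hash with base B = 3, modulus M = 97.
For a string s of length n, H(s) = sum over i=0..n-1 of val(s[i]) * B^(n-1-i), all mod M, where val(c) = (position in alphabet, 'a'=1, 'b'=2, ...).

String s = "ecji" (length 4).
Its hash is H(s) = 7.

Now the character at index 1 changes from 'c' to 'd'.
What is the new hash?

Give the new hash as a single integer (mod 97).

Answer: 16

Derivation:
val('c') = 3, val('d') = 4
Position k = 1, exponent = n-1-k = 2
B^2 mod M = 3^2 mod 97 = 9
Delta = (4 - 3) * 9 mod 97 = 9
New hash = (7 + 9) mod 97 = 16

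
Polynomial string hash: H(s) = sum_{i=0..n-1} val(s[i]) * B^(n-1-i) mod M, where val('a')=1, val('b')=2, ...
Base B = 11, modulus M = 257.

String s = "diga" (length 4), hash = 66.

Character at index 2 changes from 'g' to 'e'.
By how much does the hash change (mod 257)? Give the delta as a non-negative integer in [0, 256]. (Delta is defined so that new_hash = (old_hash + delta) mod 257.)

Delta formula: (val(new) - val(old)) * B^(n-1-k) mod M
  val('e') - val('g') = 5 - 7 = -2
  B^(n-1-k) = 11^1 mod 257 = 11
  Delta = -2 * 11 mod 257 = 235

Answer: 235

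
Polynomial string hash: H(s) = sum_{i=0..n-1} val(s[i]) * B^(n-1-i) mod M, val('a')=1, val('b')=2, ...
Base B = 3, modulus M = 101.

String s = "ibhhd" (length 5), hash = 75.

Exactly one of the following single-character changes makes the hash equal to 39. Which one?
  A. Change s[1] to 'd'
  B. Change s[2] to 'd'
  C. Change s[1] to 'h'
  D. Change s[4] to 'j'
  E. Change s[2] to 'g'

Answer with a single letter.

Answer: B

Derivation:
Option A: s[1]='b'->'d', delta=(4-2)*3^3 mod 101 = 54, hash=75+54 mod 101 = 28
Option B: s[2]='h'->'d', delta=(4-8)*3^2 mod 101 = 65, hash=75+65 mod 101 = 39 <-- target
Option C: s[1]='b'->'h', delta=(8-2)*3^3 mod 101 = 61, hash=75+61 mod 101 = 35
Option D: s[4]='d'->'j', delta=(10-4)*3^0 mod 101 = 6, hash=75+6 mod 101 = 81
Option E: s[2]='h'->'g', delta=(7-8)*3^2 mod 101 = 92, hash=75+92 mod 101 = 66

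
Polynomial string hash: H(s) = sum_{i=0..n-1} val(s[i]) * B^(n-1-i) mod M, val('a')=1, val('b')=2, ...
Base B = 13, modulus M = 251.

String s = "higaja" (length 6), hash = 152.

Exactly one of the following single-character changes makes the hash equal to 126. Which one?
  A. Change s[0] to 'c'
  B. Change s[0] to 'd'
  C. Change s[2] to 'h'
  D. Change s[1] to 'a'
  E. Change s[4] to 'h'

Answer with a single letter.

Option A: s[0]='h'->'c', delta=(3-8)*13^5 mod 251 = 182, hash=152+182 mod 251 = 83
Option B: s[0]='h'->'d', delta=(4-8)*13^5 mod 251 = 246, hash=152+246 mod 251 = 147
Option C: s[2]='g'->'h', delta=(8-7)*13^3 mod 251 = 189, hash=152+189 mod 251 = 90
Option D: s[1]='i'->'a', delta=(1-9)*13^4 mod 251 = 173, hash=152+173 mod 251 = 74
Option E: s[4]='j'->'h', delta=(8-10)*13^1 mod 251 = 225, hash=152+225 mod 251 = 126 <-- target

Answer: E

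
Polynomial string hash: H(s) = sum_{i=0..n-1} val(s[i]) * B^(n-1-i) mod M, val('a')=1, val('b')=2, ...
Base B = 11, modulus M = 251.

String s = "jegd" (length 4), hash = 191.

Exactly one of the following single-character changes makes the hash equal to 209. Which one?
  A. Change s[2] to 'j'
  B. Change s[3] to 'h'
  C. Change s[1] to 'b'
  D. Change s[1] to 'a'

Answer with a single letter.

Option A: s[2]='g'->'j', delta=(10-7)*11^1 mod 251 = 33, hash=191+33 mod 251 = 224
Option B: s[3]='d'->'h', delta=(8-4)*11^0 mod 251 = 4, hash=191+4 mod 251 = 195
Option C: s[1]='e'->'b', delta=(2-5)*11^2 mod 251 = 139, hash=191+139 mod 251 = 79
Option D: s[1]='e'->'a', delta=(1-5)*11^2 mod 251 = 18, hash=191+18 mod 251 = 209 <-- target

Answer: D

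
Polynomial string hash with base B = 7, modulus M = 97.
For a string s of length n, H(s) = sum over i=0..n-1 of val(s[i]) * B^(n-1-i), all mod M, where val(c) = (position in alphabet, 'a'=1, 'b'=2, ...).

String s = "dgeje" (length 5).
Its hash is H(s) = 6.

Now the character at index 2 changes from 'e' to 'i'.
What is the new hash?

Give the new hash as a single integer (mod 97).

val('e') = 5, val('i') = 9
Position k = 2, exponent = n-1-k = 2
B^2 mod M = 7^2 mod 97 = 49
Delta = (9 - 5) * 49 mod 97 = 2
New hash = (6 + 2) mod 97 = 8

Answer: 8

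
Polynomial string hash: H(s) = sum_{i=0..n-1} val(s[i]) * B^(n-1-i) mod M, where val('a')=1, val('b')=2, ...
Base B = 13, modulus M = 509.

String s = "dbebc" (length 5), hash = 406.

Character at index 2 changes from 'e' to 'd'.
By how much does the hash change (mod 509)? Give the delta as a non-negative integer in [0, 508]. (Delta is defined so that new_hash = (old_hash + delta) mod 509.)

Delta formula: (val(new) - val(old)) * B^(n-1-k) mod M
  val('d') - val('e') = 4 - 5 = -1
  B^(n-1-k) = 13^2 mod 509 = 169
  Delta = -1 * 169 mod 509 = 340

Answer: 340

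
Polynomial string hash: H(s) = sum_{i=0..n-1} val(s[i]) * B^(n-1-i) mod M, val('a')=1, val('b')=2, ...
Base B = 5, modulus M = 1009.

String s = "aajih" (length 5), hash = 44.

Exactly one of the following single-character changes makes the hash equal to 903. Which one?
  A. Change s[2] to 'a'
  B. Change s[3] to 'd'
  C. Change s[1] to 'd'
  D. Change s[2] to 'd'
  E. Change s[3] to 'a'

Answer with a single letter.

Option A: s[2]='j'->'a', delta=(1-10)*5^2 mod 1009 = 784, hash=44+784 mod 1009 = 828
Option B: s[3]='i'->'d', delta=(4-9)*5^1 mod 1009 = 984, hash=44+984 mod 1009 = 19
Option C: s[1]='a'->'d', delta=(4-1)*5^3 mod 1009 = 375, hash=44+375 mod 1009 = 419
Option D: s[2]='j'->'d', delta=(4-10)*5^2 mod 1009 = 859, hash=44+859 mod 1009 = 903 <-- target
Option E: s[3]='i'->'a', delta=(1-9)*5^1 mod 1009 = 969, hash=44+969 mod 1009 = 4

Answer: D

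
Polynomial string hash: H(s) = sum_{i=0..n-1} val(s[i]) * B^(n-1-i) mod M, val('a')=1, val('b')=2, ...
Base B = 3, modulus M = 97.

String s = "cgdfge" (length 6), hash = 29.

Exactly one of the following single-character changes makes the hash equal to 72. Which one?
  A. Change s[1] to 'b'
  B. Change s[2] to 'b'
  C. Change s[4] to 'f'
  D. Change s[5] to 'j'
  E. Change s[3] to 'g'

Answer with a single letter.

Option A: s[1]='g'->'b', delta=(2-7)*3^4 mod 97 = 80, hash=29+80 mod 97 = 12
Option B: s[2]='d'->'b', delta=(2-4)*3^3 mod 97 = 43, hash=29+43 mod 97 = 72 <-- target
Option C: s[4]='g'->'f', delta=(6-7)*3^1 mod 97 = 94, hash=29+94 mod 97 = 26
Option D: s[5]='e'->'j', delta=(10-5)*3^0 mod 97 = 5, hash=29+5 mod 97 = 34
Option E: s[3]='f'->'g', delta=(7-6)*3^2 mod 97 = 9, hash=29+9 mod 97 = 38

Answer: B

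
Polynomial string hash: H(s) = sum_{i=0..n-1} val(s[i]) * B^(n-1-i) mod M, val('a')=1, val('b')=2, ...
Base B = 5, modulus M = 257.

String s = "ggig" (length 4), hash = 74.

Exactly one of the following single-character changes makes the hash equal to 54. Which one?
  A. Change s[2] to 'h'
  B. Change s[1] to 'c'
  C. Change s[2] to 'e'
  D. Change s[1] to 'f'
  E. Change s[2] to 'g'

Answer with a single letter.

Option A: s[2]='i'->'h', delta=(8-9)*5^1 mod 257 = 252, hash=74+252 mod 257 = 69
Option B: s[1]='g'->'c', delta=(3-7)*5^2 mod 257 = 157, hash=74+157 mod 257 = 231
Option C: s[2]='i'->'e', delta=(5-9)*5^1 mod 257 = 237, hash=74+237 mod 257 = 54 <-- target
Option D: s[1]='g'->'f', delta=(6-7)*5^2 mod 257 = 232, hash=74+232 mod 257 = 49
Option E: s[2]='i'->'g', delta=(7-9)*5^1 mod 257 = 247, hash=74+247 mod 257 = 64

Answer: C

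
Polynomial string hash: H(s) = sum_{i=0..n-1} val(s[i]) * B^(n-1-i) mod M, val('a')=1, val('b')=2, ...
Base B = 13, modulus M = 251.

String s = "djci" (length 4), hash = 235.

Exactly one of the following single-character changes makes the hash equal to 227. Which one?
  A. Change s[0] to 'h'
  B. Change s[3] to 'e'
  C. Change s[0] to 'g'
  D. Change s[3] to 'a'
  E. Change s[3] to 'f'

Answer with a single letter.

Option A: s[0]='d'->'h', delta=(8-4)*13^3 mod 251 = 3, hash=235+3 mod 251 = 238
Option B: s[3]='i'->'e', delta=(5-9)*13^0 mod 251 = 247, hash=235+247 mod 251 = 231
Option C: s[0]='d'->'g', delta=(7-4)*13^3 mod 251 = 65, hash=235+65 mod 251 = 49
Option D: s[3]='i'->'a', delta=(1-9)*13^0 mod 251 = 243, hash=235+243 mod 251 = 227 <-- target
Option E: s[3]='i'->'f', delta=(6-9)*13^0 mod 251 = 248, hash=235+248 mod 251 = 232

Answer: D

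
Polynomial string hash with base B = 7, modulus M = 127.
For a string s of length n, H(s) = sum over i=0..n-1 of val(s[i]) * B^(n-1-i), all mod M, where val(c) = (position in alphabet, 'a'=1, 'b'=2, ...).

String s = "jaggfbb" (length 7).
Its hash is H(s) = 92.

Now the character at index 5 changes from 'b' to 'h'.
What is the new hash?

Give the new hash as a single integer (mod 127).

val('b') = 2, val('h') = 8
Position k = 5, exponent = n-1-k = 1
B^1 mod M = 7^1 mod 127 = 7
Delta = (8 - 2) * 7 mod 127 = 42
New hash = (92 + 42) mod 127 = 7

Answer: 7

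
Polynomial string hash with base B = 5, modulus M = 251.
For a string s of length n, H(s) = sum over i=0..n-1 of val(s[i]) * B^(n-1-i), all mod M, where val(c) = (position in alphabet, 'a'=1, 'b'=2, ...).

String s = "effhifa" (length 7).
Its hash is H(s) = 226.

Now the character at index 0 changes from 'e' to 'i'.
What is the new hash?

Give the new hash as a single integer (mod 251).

val('e') = 5, val('i') = 9
Position k = 0, exponent = n-1-k = 6
B^6 mod M = 5^6 mod 251 = 63
Delta = (9 - 5) * 63 mod 251 = 1
New hash = (226 + 1) mod 251 = 227

Answer: 227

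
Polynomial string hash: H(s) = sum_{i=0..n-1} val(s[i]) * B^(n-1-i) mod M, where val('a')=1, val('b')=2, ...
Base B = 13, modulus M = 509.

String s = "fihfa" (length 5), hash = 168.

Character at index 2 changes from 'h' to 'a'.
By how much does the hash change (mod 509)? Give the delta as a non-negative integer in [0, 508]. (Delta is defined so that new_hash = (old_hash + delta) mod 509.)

Delta formula: (val(new) - val(old)) * B^(n-1-k) mod M
  val('a') - val('h') = 1 - 8 = -7
  B^(n-1-k) = 13^2 mod 509 = 169
  Delta = -7 * 169 mod 509 = 344

Answer: 344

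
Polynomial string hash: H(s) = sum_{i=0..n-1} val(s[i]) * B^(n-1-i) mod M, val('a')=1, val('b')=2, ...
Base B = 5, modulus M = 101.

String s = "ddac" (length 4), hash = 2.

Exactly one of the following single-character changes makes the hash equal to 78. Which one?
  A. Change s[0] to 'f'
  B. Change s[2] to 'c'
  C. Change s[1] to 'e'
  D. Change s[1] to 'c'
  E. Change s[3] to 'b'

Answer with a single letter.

Answer: D

Derivation:
Option A: s[0]='d'->'f', delta=(6-4)*5^3 mod 101 = 48, hash=2+48 mod 101 = 50
Option B: s[2]='a'->'c', delta=(3-1)*5^1 mod 101 = 10, hash=2+10 mod 101 = 12
Option C: s[1]='d'->'e', delta=(5-4)*5^2 mod 101 = 25, hash=2+25 mod 101 = 27
Option D: s[1]='d'->'c', delta=(3-4)*5^2 mod 101 = 76, hash=2+76 mod 101 = 78 <-- target
Option E: s[3]='c'->'b', delta=(2-3)*5^0 mod 101 = 100, hash=2+100 mod 101 = 1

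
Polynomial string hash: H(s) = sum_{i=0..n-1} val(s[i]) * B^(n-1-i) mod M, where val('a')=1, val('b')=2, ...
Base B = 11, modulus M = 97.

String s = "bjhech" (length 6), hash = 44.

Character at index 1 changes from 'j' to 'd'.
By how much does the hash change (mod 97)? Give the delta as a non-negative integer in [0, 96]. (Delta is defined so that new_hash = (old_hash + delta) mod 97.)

Answer: 36

Derivation:
Delta formula: (val(new) - val(old)) * B^(n-1-k) mod M
  val('d') - val('j') = 4 - 10 = -6
  B^(n-1-k) = 11^4 mod 97 = 91
  Delta = -6 * 91 mod 97 = 36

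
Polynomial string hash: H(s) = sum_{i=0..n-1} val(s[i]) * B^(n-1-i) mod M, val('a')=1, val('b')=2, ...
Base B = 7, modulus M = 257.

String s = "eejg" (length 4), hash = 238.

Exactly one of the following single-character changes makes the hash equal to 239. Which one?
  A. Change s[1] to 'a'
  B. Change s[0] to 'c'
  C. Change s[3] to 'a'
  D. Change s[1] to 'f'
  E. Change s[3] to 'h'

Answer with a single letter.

Option A: s[1]='e'->'a', delta=(1-5)*7^2 mod 257 = 61, hash=238+61 mod 257 = 42
Option B: s[0]='e'->'c', delta=(3-5)*7^3 mod 257 = 85, hash=238+85 mod 257 = 66
Option C: s[3]='g'->'a', delta=(1-7)*7^0 mod 257 = 251, hash=238+251 mod 257 = 232
Option D: s[1]='e'->'f', delta=(6-5)*7^2 mod 257 = 49, hash=238+49 mod 257 = 30
Option E: s[3]='g'->'h', delta=(8-7)*7^0 mod 257 = 1, hash=238+1 mod 257 = 239 <-- target

Answer: E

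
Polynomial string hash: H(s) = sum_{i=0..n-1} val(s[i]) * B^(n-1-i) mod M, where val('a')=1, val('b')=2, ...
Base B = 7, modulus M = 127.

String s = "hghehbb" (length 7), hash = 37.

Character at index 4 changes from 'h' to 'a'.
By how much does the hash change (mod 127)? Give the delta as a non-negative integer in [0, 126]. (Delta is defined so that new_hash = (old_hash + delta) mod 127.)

Answer: 38

Derivation:
Delta formula: (val(new) - val(old)) * B^(n-1-k) mod M
  val('a') - val('h') = 1 - 8 = -7
  B^(n-1-k) = 7^2 mod 127 = 49
  Delta = -7 * 49 mod 127 = 38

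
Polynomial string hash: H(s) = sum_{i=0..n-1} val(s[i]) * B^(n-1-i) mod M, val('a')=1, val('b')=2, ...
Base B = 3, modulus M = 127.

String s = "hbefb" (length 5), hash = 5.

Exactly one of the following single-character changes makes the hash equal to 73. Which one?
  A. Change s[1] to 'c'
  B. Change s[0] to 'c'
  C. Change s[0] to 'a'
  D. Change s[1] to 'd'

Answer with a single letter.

Answer: C

Derivation:
Option A: s[1]='b'->'c', delta=(3-2)*3^3 mod 127 = 27, hash=5+27 mod 127 = 32
Option B: s[0]='h'->'c', delta=(3-8)*3^4 mod 127 = 103, hash=5+103 mod 127 = 108
Option C: s[0]='h'->'a', delta=(1-8)*3^4 mod 127 = 68, hash=5+68 mod 127 = 73 <-- target
Option D: s[1]='b'->'d', delta=(4-2)*3^3 mod 127 = 54, hash=5+54 mod 127 = 59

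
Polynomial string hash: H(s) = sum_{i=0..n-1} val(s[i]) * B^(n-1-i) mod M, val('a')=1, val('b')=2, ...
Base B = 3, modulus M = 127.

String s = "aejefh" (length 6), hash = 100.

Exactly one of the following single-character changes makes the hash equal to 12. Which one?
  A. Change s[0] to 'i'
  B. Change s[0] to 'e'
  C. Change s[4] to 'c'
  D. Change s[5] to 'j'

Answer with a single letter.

Option A: s[0]='a'->'i', delta=(9-1)*3^5 mod 127 = 39, hash=100+39 mod 127 = 12 <-- target
Option B: s[0]='a'->'e', delta=(5-1)*3^5 mod 127 = 83, hash=100+83 mod 127 = 56
Option C: s[4]='f'->'c', delta=(3-6)*3^1 mod 127 = 118, hash=100+118 mod 127 = 91
Option D: s[5]='h'->'j', delta=(10-8)*3^0 mod 127 = 2, hash=100+2 mod 127 = 102

Answer: A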